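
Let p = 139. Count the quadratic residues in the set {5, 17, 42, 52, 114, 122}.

(5/139) = +1 → QR.
(17/139) = -1 → non-residue.
(42/139) = +1 → QR.
(52/139) = +1 → QR.
(114/139) = -1 → non-residue.
(122/139) = +1 → QR.
Total quadratic residues among the 6: 4.

4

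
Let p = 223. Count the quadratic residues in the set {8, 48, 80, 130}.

(8/223) = +1 → QR.
(48/223) = -1 → non-residue.
(80/223) = -1 → non-residue.
(130/223) = +1 → QR.
Total quadratic residues among the 4: 2.

2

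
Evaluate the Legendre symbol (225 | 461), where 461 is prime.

1

Reciprocity: 225 ≡ 1 and 461 ≡ 1 (mod 4), so (225/461) = +(461/225).
Reduce top mod 225: now compute (11/225).
Reciprocity: 11 ≡ 3 and 225 ≡ 1 (mod 4), so (11/225) = +(225/11).
Reduce top mod 11: now compute (5/11).
Reciprocity: 5 ≡ 1 and 11 ≡ 3 (mod 4), so (5/11) = +(11/5).
Reduce top mod 5: now compute (1/5).
Reached (1/5) = 1. Collecting the sign flips along the way, the symbol is +1.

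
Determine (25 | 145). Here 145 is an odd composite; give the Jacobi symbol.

0

Reciprocity: 25 ≡ 1 and 145 ≡ 1 (mod 4), so (25/145) = +(145/25).
Reduce top mod 25: now compute (20/25).
Pull out 2^2: since 25 ≡ 1 (mod 8), (2/25) = +1, so (2/25)^2 = +1.
Reciprocity: 5 ≡ 1 and 25 ≡ 1 (mod 4), so (5/25) = +(25/5).
Reduce top mod 5: now compute (0/5).
Top reduces to 0: gcd > 1, so the symbol is 0.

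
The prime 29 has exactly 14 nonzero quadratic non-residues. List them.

2 3 8 10 11 12 14 15 17 18 19 21 26 27

Square k = 1,…,14 (k and 29−k give the same square):
1²=1, 2²=4, 3²=9, 4²=16, 5²=25, 6²≡7, 7²≡20, 8²≡6, 9²≡23, 10²≡13, 11²≡5, 12²≡28, 13²≡24, 14²≡22 (mod 29).
The residues are {1, 4, 5, 6, 7, 9, 13, 16, 20, 22, 23, 24, 25, 28}; the non-residues are the remaining 14 nonzero classes.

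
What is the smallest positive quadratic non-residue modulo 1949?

2

(2/1949) = −1, so 2 is the smallest positive non-residue mod 1949.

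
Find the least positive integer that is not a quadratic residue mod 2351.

13

(2/2351) = +1, so 2 is a residue.
(3/2351) = +1, so 3 is a residue.
(4/2351) = +1, so 4 is a residue.
(5/2351) = +1, so 5 is a residue.
(6/2351) = +1, so 6 is a residue.
(7/2351) = +1, so 7 is a residue.
(8/2351) = +1, so 8 is a residue.
(9/2351) = +1, so 9 is a residue.
(10/2351) = +1, so 10 is a residue.
(11/2351) = +1, so 11 is a residue.
(12/2351) = +1, so 12 is a residue.
(13/2351) = −1, so 13 is the smallest positive non-residue mod 2351.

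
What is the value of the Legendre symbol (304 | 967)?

Pull out 2^4: since 967 ≡ 7 (mod 8), (2/967) = +1, so (2/967)^4 = +1.
Reciprocity: 19 ≡ 3 and 967 ≡ 3 (mod 4), so (19/967) = −(967/19).
Reduce top mod 19: now compute (17/19).
Reciprocity: 17 ≡ 1 and 19 ≡ 3 (mod 4), so (17/19) = +(19/17).
Reduce top mod 17: now compute (2/17).
Pull out 2: since 17 ≡ 1 (mod 8), (2/17) = +1.
Reached (1/17) = 1. Collecting the sign flips along the way, the symbol is -1.

-1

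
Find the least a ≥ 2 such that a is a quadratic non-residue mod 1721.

(2/1721) = +1, so 2 is a residue.
(3/1721) = −1, so 3 is the smallest positive non-residue mod 1721.

3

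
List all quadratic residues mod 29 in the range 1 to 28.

1,4,5,6,7,9,13,16,20,22,23,24,25,28

Square k = 1,…,14 (k and 29−k give the same square):
1²=1, 2²=4, 3²=9, 4²=16, 5²=25, 6²≡7, 7²≡20, 8²≡6, 9²≡23, 10²≡13, 11²≡5, 12²≡28, 13²≡24, 14²≡22 (mod 29).
So the quadratic residues mod 29 are {1, 4, 5, 6, 7, 9, 13, 16, 20, 22, 23, 24, 25, 28}.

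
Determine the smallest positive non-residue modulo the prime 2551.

(2/2551) = +1, so 2 is a residue.
(3/2551) = −1, so 3 is the smallest positive non-residue mod 2551.

3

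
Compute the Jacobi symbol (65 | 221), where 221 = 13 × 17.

Reciprocity: 65 ≡ 1 and 221 ≡ 1 (mod 4), so (65/221) = +(221/65).
Reduce top mod 65: now compute (26/65).
Pull out 2: since 65 ≡ 1 (mod 8), (2/65) = +1.
Reciprocity: 13 ≡ 1 and 65 ≡ 1 (mod 4), so (13/65) = +(65/13).
Reduce top mod 13: now compute (0/13).
Top reduces to 0: gcd > 1, so the symbol is 0.

0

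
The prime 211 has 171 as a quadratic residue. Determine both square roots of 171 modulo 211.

Since 211 ≡ 3 (mod 4), a square root of 171 is 171^((211+1)/4) = 171^53 mod 211.
Repeated squaring: 171^2≡123, 171^4≡148, 171^8≡171, 171^16≡123, 171^32≡148 (mod 211).
171^53 = 171^(32+16+4+1) ≡ 148 (mod 211).
Check: 148² = 21904 ≡ 171 (mod 211). The two roots are 63 and 148.

63, 148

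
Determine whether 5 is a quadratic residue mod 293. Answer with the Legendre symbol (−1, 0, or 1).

Reciprocity: 5 ≡ 1 and 293 ≡ 1 (mod 4), so (5/293) = +(293/5).
Reduce top mod 5: now compute (3/5).
Reciprocity: 3 ≡ 3 and 5 ≡ 1 (mod 4), so (3/5) = +(5/3).
Reduce top mod 3: now compute (2/3).
Pull out 2: since 3 ≡ 3 (mod 8), (2/3) = -1.
Reached (1/3) = 1. Collecting the sign flips along the way, the symbol is -1.

-1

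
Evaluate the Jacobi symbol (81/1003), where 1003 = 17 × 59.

Reciprocity: 81 ≡ 1 and 1003 ≡ 3 (mod 4), so (81/1003) = +(1003/81).
Reduce top mod 81: now compute (31/81).
Reciprocity: 31 ≡ 3 and 81 ≡ 1 (mod 4), so (31/81) = +(81/31).
Reduce top mod 31: now compute (19/31).
Reciprocity: 19 ≡ 3 and 31 ≡ 3 (mod 4), so (19/31) = −(31/19).
Reduce top mod 19: now compute (12/19).
Pull out 2^2: since 19 ≡ 3 (mod 8), (2/19) = -1, so (2/19)^2 = +1.
Reciprocity: 3 ≡ 3 and 19 ≡ 3 (mod 4), so (3/19) = −(19/3).
Reduce top mod 3: now compute (1/3).
Reached (1/3) = 1. Collecting the sign flips along the way, the symbol is +1.

1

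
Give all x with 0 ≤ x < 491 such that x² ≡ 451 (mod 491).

140, 351

Since 491 ≡ 3 (mod 4), a square root of 451 is 451^((491+1)/4) = 451^123 mod 491.
Repeated squaring: 451^2≡127, 451^4≡417, 451^8≡75, 451^16≡224, 451^32≡94, 451^64≡489 (mod 491).
451^123 = 451^(64+32+16+8+2+1) ≡ 351 (mod 491).
Check: 351² = 123201 ≡ 451 (mod 491). The two roots are 140 and 351.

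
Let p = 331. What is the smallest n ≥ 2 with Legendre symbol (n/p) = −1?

2

(2/331) = −1, so 2 is the smallest positive non-residue mod 331.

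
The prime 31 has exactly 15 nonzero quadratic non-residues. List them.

3, 6, 11, 12, 13, 15, 17, 21, 22, 23, 24, 26, 27, 29, 30

Square k = 1,…,15 (k and 31−k give the same square):
1²=1, 2²=4, 3²=9, 4²=16, 5²=25, 6²≡5, 7²≡18, 8²≡2, 9²≡19, 10²≡7, 11²≡28, 12²≡20, 13²≡14, 14²≡10, 15²≡8 (mod 31).
The residues are {1, 2, 4, 5, 7, 8, 9, 10, 14, 16, 18, 19, 20, 25, 28}; the non-residues are the remaining 15 nonzero classes.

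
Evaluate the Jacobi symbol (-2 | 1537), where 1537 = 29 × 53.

First reduce: -2 ≡ 1535 (mod 1537).
Reciprocity: 1535 ≡ 3 and 1537 ≡ 1 (mod 4), so (1535/1537) = +(1537/1535).
Reduce top mod 1535: now compute (2/1535).
Pull out 2: since 1535 ≡ 7 (mod 8), (2/1535) = +1.
Reached (1/1535) = 1. Collecting the sign flips along the way, the symbol is +1.

1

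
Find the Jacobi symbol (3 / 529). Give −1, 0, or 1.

1

Reciprocity: 3 ≡ 3 and 529 ≡ 1 (mod 4), so (3/529) = +(529/3).
Reduce top mod 3: now compute (1/3).
Reached (1/3) = 1. Collecting the sign flips along the way, the symbol is +1.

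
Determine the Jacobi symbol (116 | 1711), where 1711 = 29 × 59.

0

Pull out 2^2: since 1711 ≡ 7 (mod 8), (2/1711) = +1, so (2/1711)^2 = +1.
Reciprocity: 29 ≡ 1 and 1711 ≡ 3 (mod 4), so (29/1711) = +(1711/29).
Reduce top mod 29: now compute (0/29).
Top reduces to 0: gcd > 1, so the symbol is 0.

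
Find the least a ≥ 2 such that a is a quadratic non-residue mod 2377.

(2/2377) = +1, so 2 is a residue.
(3/2377) = +1, so 3 is a residue.
(4/2377) = +1, so 4 is a residue.
(5/2377) = −1, so 5 is the smallest positive non-residue mod 2377.

5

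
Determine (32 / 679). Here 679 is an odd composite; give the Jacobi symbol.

Pull out 2^5: since 679 ≡ 7 (mod 8), (2/679) = +1, so (2/679)^5 = +1.
Reached (1/679) = 1. Collecting the sign flips along the way, the symbol is +1.

1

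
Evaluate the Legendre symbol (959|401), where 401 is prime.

First reduce: 959 ≡ 157 (mod 401).
Reciprocity: 157 ≡ 1 and 401 ≡ 1 (mod 4), so (157/401) = +(401/157).
Reduce top mod 157: now compute (87/157).
Reciprocity: 87 ≡ 3 and 157 ≡ 1 (mod 4), so (87/157) = +(157/87).
Reduce top mod 87: now compute (70/87).
Pull out 2: since 87 ≡ 7 (mod 8), (2/87) = +1.
Reciprocity: 35 ≡ 3 and 87 ≡ 3 (mod 4), so (35/87) = −(87/35).
Reduce top mod 35: now compute (17/35).
Reciprocity: 17 ≡ 1 and 35 ≡ 3 (mod 4), so (17/35) = +(35/17).
Reduce top mod 17: now compute (1/17).
Reached (1/17) = 1. Collecting the sign flips along the way, the symbol is -1.

-1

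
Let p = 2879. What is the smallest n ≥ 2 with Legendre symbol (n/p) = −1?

7

(2/2879) = +1, so 2 is a residue.
(3/2879) = +1, so 3 is a residue.
(4/2879) = +1, so 4 is a residue.
(5/2879) = +1, so 5 is a residue.
(6/2879) = +1, so 6 is a residue.
(7/2879) = −1, so 7 is the smallest positive non-residue mod 2879.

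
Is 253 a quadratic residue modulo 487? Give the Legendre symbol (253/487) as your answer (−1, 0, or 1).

Reciprocity: 253 ≡ 1 and 487 ≡ 3 (mod 4), so (253/487) = +(487/253).
Reduce top mod 253: now compute (234/253).
Pull out 2: since 253 ≡ 5 (mod 8), (2/253) = -1.
Reciprocity: 117 ≡ 1 and 253 ≡ 1 (mod 4), so (117/253) = +(253/117).
Reduce top mod 117: now compute (19/117).
Reciprocity: 19 ≡ 3 and 117 ≡ 1 (mod 4), so (19/117) = +(117/19).
Reduce top mod 19: now compute (3/19).
Reciprocity: 3 ≡ 3 and 19 ≡ 3 (mod 4), so (3/19) = −(19/3).
Reduce top mod 3: now compute (1/3).
Reached (1/3) = 1. Collecting the sign flips along the way, the symbol is +1.

1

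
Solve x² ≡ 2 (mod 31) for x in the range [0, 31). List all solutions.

Since 31 ≡ 3 (mod 4), a square root of 2 is 2^((31+1)/4) = 2^8 mod 31.
Repeated squaring: 2^2≡4, 2^4≡16, 2^8≡8 (mod 31).
2^8 = 2^(8) ≡ 8 (mod 31).
Check: 8² = 64 ≡ 2 (mod 31). The two roots are 8 and 23.

8, 23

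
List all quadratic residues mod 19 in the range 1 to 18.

1, 4, 5, 6, 7, 9, 11, 16, 17

Square k = 1,…,9 (k and 19−k give the same square):
1²=1, 2²=4, 3²=9, 4²=16, 5²≡6, 6²≡17, 7²≡11, 8²≡7, 9²≡5 (mod 19).
So the quadratic residues mod 19 are {1, 4, 5, 6, 7, 9, 11, 16, 17}.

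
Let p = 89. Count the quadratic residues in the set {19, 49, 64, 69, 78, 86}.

(19/89) = -1 → non-residue.
(49/89) = +1 → QR.
(64/89) = +1 → QR.
(69/89) = +1 → QR.
(78/89) = +1 → QR.
(86/89) = -1 → non-residue.
Total quadratic residues among the 6: 4.

4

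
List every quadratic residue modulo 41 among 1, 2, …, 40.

1,2,4,5,8,9,10,16,18,20,21,23,25,31,32,33,36,37,39,40

Square k = 1,…,20 (k and 41−k give the same square):
1²=1, 2²=4, 3²=9, 4²=16, 5²=25, 6²=36, 7²≡8, 8²≡23, 9²≡40, 10²≡18, 11²≡39, 12²≡21, 13²≡5, 14²≡32, 15²≡20, 16²≡10, 17²≡2, 18²≡37, 19²≡33, 20²≡31 (mod 41).
So the quadratic residues mod 41 are {1, 2, 4, 5, 8, 9, 10, 16, 18, 20, 21, 23, 25, 31, 32, 33, 36, 37, 39, 40}.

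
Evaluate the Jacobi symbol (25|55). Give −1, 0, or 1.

Reciprocity: 25 ≡ 1 and 55 ≡ 3 (mod 4), so (25/55) = +(55/25).
Reduce top mod 25: now compute (5/25).
Reciprocity: 5 ≡ 1 and 25 ≡ 1 (mod 4), so (5/25) = +(25/5).
Reduce top mod 5: now compute (0/5).
Top reduces to 0: gcd > 1, so the symbol is 0.

0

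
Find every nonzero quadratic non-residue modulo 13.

2, 5, 6, 7, 8, 11

Square k = 1,…,6 (k and 13−k give the same square):
1²=1, 2²=4, 3²=9, 4²≡3, 5²≡12, 6²≡10 (mod 13).
The residues are {1, 3, 4, 9, 10, 12}; the non-residues are the remaining 6 nonzero classes.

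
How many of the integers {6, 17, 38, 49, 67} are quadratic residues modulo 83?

(6/83) = -1 → non-residue.
(17/83) = +1 → QR.
(38/83) = +1 → QR.
(49/83) = +1 → QR.
(67/83) = -1 → non-residue.
Total quadratic residues among the 5: 3.

3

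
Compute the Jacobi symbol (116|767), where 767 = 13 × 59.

1

Pull out 2^2: since 767 ≡ 7 (mod 8), (2/767) = +1, so (2/767)^2 = +1.
Reciprocity: 29 ≡ 1 and 767 ≡ 3 (mod 4), so (29/767) = +(767/29).
Reduce top mod 29: now compute (13/29).
Reciprocity: 13 ≡ 1 and 29 ≡ 1 (mod 4), so (13/29) = +(29/13).
Reduce top mod 13: now compute (3/13).
Reciprocity: 3 ≡ 3 and 13 ≡ 1 (mod 4), so (3/13) = +(13/3).
Reduce top mod 3: now compute (1/3).
Reached (1/3) = 1. Collecting the sign flips along the way, the symbol is +1.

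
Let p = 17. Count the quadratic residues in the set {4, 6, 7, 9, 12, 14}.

2

(4/17) = +1 → QR.
(6/17) = -1 → non-residue.
(7/17) = -1 → non-residue.
(9/17) = +1 → QR.
(12/17) = -1 → non-residue.
(14/17) = -1 → non-residue.
Total quadratic residues among the 6: 2.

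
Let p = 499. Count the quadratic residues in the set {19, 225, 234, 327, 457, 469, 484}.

(19/499) = -1 → non-residue.
(225/499) = +1 → QR.
(234/499) = +1 → QR.
(327/499) = -1 → non-residue.
(457/499) = +1 → QR.
(469/499) = -1 → non-residue.
(484/499) = +1 → QR.
Total quadratic residues among the 7: 4.

4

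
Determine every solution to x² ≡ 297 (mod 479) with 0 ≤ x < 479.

125, 354

Since 479 ≡ 3 (mod 4), a square root of 297 is 297^((479+1)/4) = 297^120 mod 479.
Repeated squaring: 297^2≡73, 297^4≡60, 297^8≡247, 297^16≡176, 297^32≡320, 297^64≡373 (mod 479).
297^120 = 297^(64+32+16+8) ≡ 125 (mod 479).
Check: 125² = 15625 ≡ 297 (mod 479). The two roots are 125 and 354.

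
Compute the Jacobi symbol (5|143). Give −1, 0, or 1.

Reciprocity: 5 ≡ 1 and 143 ≡ 3 (mod 4), so (5/143) = +(143/5).
Reduce top mod 5: now compute (3/5).
Reciprocity: 3 ≡ 3 and 5 ≡ 1 (mod 4), so (3/5) = +(5/3).
Reduce top mod 3: now compute (2/3).
Pull out 2: since 3 ≡ 3 (mod 8), (2/3) = -1.
Reached (1/3) = 1. Collecting the sign flips along the way, the symbol is -1.

-1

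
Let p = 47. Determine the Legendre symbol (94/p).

First reduce: 94 ≡ 0 (mod 47).
Top reduces to 0: gcd > 1, so the symbol is 0.

0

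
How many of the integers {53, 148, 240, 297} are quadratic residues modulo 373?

(53/373) = -1 → non-residue.
(148/373) = +1 → QR.
(240/373) = -1 → non-residue.
(297/373) = -1 → non-residue.
Total quadratic residues among the 4: 1.

1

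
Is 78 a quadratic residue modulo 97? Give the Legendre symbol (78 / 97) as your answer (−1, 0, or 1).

Euler's criterion: (78/97) ≡ 78^48 (mod 97).
78^2 ≡ 70 (mod 97)
78^4 ≡ 50 (mod 97)
78^8 ≡ 75 (mod 97)
78^16 ≡ 96 (mod 97)
78^32 ≡ 1 (mod 97)
78^48 = 78^(32+16) ≡ 96 (mod 97).
Result is 96 ≡ −1, so (78/97) = −1.

-1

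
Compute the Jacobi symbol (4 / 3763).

Pull out 2^2: since 3763 ≡ 3 (mod 8), (2/3763) = -1, so (2/3763)^2 = +1.
Reached (1/3763) = 1. Collecting the sign flips along the way, the symbol is +1.

1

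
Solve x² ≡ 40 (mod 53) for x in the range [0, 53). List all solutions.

26, 27

53 ≡ 1 (mod 4), so we find a root by search.
Trying successive values, 26² = 676 ≡ 40 (mod 53). The other root is 53 − 26 = 27.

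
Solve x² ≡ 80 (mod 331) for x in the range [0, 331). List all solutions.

61, 270

Since 331 ≡ 3 (mod 4), a square root of 80 is 80^((331+1)/4) = 80^83 mod 331.
Repeated squaring: 80^2≡111, 80^4≡74, 80^8≡180, 80^16≡293, 80^32≡120, 80^64≡167 (mod 331).
80^83 = 80^(64+16+2+1) ≡ 270 (mod 331).
Check: 270² = 72900 ≡ 80 (mod 331). The two roots are 61 and 270.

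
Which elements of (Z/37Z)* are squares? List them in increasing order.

Square k = 1,…,18 (k and 37−k give the same square):
1²=1, 2²=4, 3²=9, 4²=16, 5²=25, 6²=36, 7²≡12, 8²≡27, 9²≡7, 10²≡26, 11²≡10, 12²≡33, 13²≡21, 14²≡11, 15²≡3, 16²≡34, 17²≡30, 18²≡28 (mod 37).
So the quadratic residues mod 37 are {1, 3, 4, 7, 9, 10, 11, 12, 16, 21, 25, 26, 27, 28, 30, 33, 34, 36}.

1,3,4,7,9,10,11,12,16,21,25,26,27,28,30,33,34,36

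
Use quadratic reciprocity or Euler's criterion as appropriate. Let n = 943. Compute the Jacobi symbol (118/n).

1

Pull out 2: since 943 ≡ 7 (mod 8), (2/943) = +1.
Reciprocity: 59 ≡ 3 and 943 ≡ 3 (mod 4), so (59/943) = −(943/59).
Reduce top mod 59: now compute (58/59).
Pull out 2: since 59 ≡ 3 (mod 8), (2/59) = -1.
Reciprocity: 29 ≡ 1 and 59 ≡ 3 (mod 4), so (29/59) = +(59/29).
Reduce top mod 29: now compute (1/29).
Reached (1/29) = 1. Collecting the sign flips along the way, the symbol is +1.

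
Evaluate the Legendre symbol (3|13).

Reciprocity: 3 ≡ 3 and 13 ≡ 1 (mod 4), so (3/13) = +(13/3).
Reduce top mod 3: now compute (1/3).
Reached (1/3) = 1. Collecting the sign flips along the way, the symbol is +1.

1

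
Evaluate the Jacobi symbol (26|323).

Pull out 2: since 323 ≡ 3 (mod 8), (2/323) = -1.
Reciprocity: 13 ≡ 1 and 323 ≡ 3 (mod 4), so (13/323) = +(323/13).
Reduce top mod 13: now compute (11/13).
Reciprocity: 11 ≡ 3 and 13 ≡ 1 (mod 4), so (11/13) = +(13/11).
Reduce top mod 11: now compute (2/11).
Pull out 2: since 11 ≡ 3 (mod 8), (2/11) = -1.
Reached (1/11) = 1. Collecting the sign flips along the way, the symbol is +1.

1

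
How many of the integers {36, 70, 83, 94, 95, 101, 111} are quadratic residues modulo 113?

(36/113) = +1 → QR.
(70/113) = -1 → non-residue.
(83/113) = +1 → QR.
(94/113) = -1 → non-residue.
(95/113) = +1 → QR.
(101/113) = -1 → non-residue.
(111/113) = +1 → QR.
Total quadratic residues among the 7: 4.

4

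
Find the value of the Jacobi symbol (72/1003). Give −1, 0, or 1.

Pull out 2^3: since 1003 ≡ 3 (mod 8), (2/1003) = -1, so (2/1003)^3 = -1.
Reciprocity: 9 ≡ 1 and 1003 ≡ 3 (mod 4), so (9/1003) = +(1003/9).
Reduce top mod 9: now compute (4/9).
Pull out 2^2: since 9 ≡ 1 (mod 8), (2/9) = +1, so (2/9)^2 = +1.
Reached (1/9) = 1. Collecting the sign flips along the way, the symbol is -1.

-1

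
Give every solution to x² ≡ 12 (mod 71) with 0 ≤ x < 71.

Since 71 ≡ 3 (mod 4), a square root of 12 is 12^((71+1)/4) = 12^18 mod 71.
Repeated squaring: 12^2≡2, 12^4≡4, 12^8≡16, 12^16≡43 (mod 71).
12^18 = 12^(16+2) ≡ 15 (mod 71).
Check: 15² = 225 ≡ 12 (mod 71). The two roots are 15 and 56.

15, 56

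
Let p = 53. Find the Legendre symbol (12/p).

Pull out 2^2: since 53 ≡ 5 (mod 8), (2/53) = -1, so (2/53)^2 = +1.
Reciprocity: 3 ≡ 3 and 53 ≡ 1 (mod 4), so (3/53) = +(53/3).
Reduce top mod 3: now compute (2/3).
Pull out 2: since 3 ≡ 3 (mod 8), (2/3) = -1.
Reached (1/3) = 1. Collecting the sign flips along the way, the symbol is -1.

-1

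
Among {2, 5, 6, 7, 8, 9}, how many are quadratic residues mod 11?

(2/11) = -1 → non-residue.
(5/11) = +1 → QR.
(6/11) = -1 → non-residue.
(7/11) = -1 → non-residue.
(8/11) = -1 → non-residue.
(9/11) = +1 → QR.
Total quadratic residues among the 6: 2.

2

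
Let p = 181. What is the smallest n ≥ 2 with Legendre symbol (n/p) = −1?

(2/181) = −1, so 2 is the smallest positive non-residue mod 181.

2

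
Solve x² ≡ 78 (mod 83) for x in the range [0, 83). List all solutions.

Since 83 ≡ 3 (mod 4), a square root of 78 is 78^((83+1)/4) = 78^21 mod 83.
Repeated squaring: 78^2≡25, 78^4≡44, 78^8≡27, 78^16≡65 (mod 83).
78^21 = 78^(16+4+1) ≡ 59 (mod 83).
Check: 59² = 3481 ≡ 78 (mod 83). The two roots are 24 and 59.

24, 59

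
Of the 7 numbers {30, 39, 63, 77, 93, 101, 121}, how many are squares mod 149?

(30/149) = +1 → QR.
(39/149) = +1 → QR.
(63/149) = +1 → QR.
(77/149) = -1 → non-residue.
(93/149) = -1 → non-residue.
(101/149) = -1 → non-residue.
(121/149) = +1 → QR.
Total quadratic residues among the 7: 4.

4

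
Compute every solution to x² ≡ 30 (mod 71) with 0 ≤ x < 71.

32, 39

Since 71 ≡ 3 (mod 4), a square root of 30 is 30^((71+1)/4) = 30^18 mod 71.
Repeated squaring: 30^2≡48, 30^4≡32, 30^8≡30, 30^16≡48 (mod 71).
30^18 = 30^(16+2) ≡ 32 (mod 71).
Check: 32² = 1024 ≡ 30 (mod 71). The two roots are 32 and 39.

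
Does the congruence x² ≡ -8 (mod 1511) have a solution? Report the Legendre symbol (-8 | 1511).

First reduce: -8 ≡ 1503 (mod 1511).
Reciprocity: 1503 ≡ 3 and 1511 ≡ 3 (mod 4), so (1503/1511) = −(1511/1503).
Reduce top mod 1503: now compute (8/1503).
Pull out 2^3: since 1503 ≡ 7 (mod 8), (2/1503) = +1, so (2/1503)^3 = +1.
Reached (1/1503) = 1. Collecting the sign flips along the way, the symbol is -1.

-1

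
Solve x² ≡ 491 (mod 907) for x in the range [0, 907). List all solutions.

177, 730

Since 907 ≡ 3 (mod 4), a square root of 491 is 491^((907+1)/4) = 491^227 mod 907.
Repeated squaring: 491^2≡726, 491^4≡109, 491^8≡90, 491^16≡844, 491^32≡341, 491^64≡185, 491^128≡666 (mod 907).
491^227 = 491^(128+64+32+2+1) ≡ 177 (mod 907).
Check: 177² = 31329 ≡ 491 (mod 907). The two roots are 177 and 730.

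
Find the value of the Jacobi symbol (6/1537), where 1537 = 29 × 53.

1

Pull out 2: since 1537 ≡ 1 (mod 8), (2/1537) = +1.
Reciprocity: 3 ≡ 3 and 1537 ≡ 1 (mod 4), so (3/1537) = +(1537/3).
Reduce top mod 3: now compute (1/3).
Reached (1/3) = 1. Collecting the sign flips along the way, the symbol is +1.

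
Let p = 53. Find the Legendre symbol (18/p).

-1

Pull out 2: since 53 ≡ 5 (mod 8), (2/53) = -1.
Reciprocity: 9 ≡ 1 and 53 ≡ 1 (mod 4), so (9/53) = +(53/9).
Reduce top mod 9: now compute (8/9).
Pull out 2^3: since 9 ≡ 1 (mod 8), (2/9) = +1, so (2/9)^3 = +1.
Reached (1/9) = 1. Collecting the sign flips along the way, the symbol is -1.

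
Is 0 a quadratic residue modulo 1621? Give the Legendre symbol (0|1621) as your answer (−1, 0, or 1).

0

Top reduces to 0: gcd > 1, so the symbol is 0.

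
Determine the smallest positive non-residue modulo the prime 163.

2

(2/163) = −1, so 2 is the smallest positive non-residue mod 163.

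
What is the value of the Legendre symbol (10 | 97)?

-1

Pull out 2: since 97 ≡ 1 (mod 8), (2/97) = +1.
Reciprocity: 5 ≡ 1 and 97 ≡ 1 (mod 4), so (5/97) = +(97/5).
Reduce top mod 5: now compute (2/5).
Pull out 2: since 5 ≡ 5 (mod 8), (2/5) = -1.
Reached (1/5) = 1. Collecting the sign flips along the way, the symbol is -1.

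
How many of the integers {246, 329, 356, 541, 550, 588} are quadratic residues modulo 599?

(246/599) = +1 → QR.
(329/599) = -1 → non-residue.
(356/599) = -1 → non-residue.
(541/599) = +1 → QR.
(550/599) = -1 → non-residue.
(588/599) = +1 → QR.
Total quadratic residues among the 6: 3.

3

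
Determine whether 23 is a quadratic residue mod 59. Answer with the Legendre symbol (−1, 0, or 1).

Euler's criterion: (23/59) ≡ 23^29 (mod 59).
23^2 ≡ 57 (mod 59)
23^4 ≡ 4 (mod 59)
23^8 ≡ 16 (mod 59)
23^16 ≡ 20 (mod 59)
23^29 = 23^(16+8+4+1) ≡ 58 (mod 59).
Result is 58 ≡ −1, so (23/59) = −1.

-1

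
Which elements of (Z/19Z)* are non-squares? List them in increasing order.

Square k = 1,…,9 (k and 19−k give the same square):
1²=1, 2²=4, 3²=9, 4²=16, 5²≡6, 6²≡17, 7²≡11, 8²≡7, 9²≡5 (mod 19).
The residues are {1, 4, 5, 6, 7, 9, 11, 16, 17}; the non-residues are the remaining 9 nonzero classes.

2 3 8 10 12 13 14 15 18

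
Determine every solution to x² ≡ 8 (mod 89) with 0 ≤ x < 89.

89 ≡ 1 (mod 4), so we find a root by search.
Trying successive values, 39² = 1521 ≡ 8 (mod 89). The other root is 89 − 39 = 50.

39, 50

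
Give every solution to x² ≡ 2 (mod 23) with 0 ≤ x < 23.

Since 23 ≡ 3 (mod 4), a square root of 2 is 2^((23+1)/4) = 2^6 mod 23.
Repeated squaring: 2^2≡4, 2^4≡16 (mod 23).
2^6 = 2^(4+2) ≡ 18 (mod 23).
Check: 18² = 324 ≡ 2 (mod 23). The two roots are 5 and 18.

5, 18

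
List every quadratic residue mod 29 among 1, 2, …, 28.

Square k = 1,…,14 (k and 29−k give the same square):
1²=1, 2²=4, 3²=9, 4²=16, 5²=25, 6²≡7, 7²≡20, 8²≡6, 9²≡23, 10²≡13, 11²≡5, 12²≡28, 13²≡24, 14²≡22 (mod 29).
So the quadratic residues mod 29 are {1, 4, 5, 6, 7, 9, 13, 16, 20, 22, 23, 24, 25, 28}.

1, 4, 5, 6, 7, 9, 13, 16, 20, 22, 23, 24, 25, 28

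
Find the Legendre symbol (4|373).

Pull out 2^2: since 373 ≡ 5 (mod 8), (2/373) = -1, so (2/373)^2 = +1.
Reached (1/373) = 1. Collecting the sign flips along the way, the symbol is +1.

1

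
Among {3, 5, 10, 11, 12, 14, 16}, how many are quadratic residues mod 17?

(3/17) = -1 → non-residue.
(5/17) = -1 → non-residue.
(10/17) = -1 → non-residue.
(11/17) = -1 → non-residue.
(12/17) = -1 → non-residue.
(14/17) = -1 → non-residue.
(16/17) = +1 → QR.
Total quadratic residues among the 7: 1.

1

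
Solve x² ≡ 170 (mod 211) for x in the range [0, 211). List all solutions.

35, 176

Since 211 ≡ 3 (mod 4), a square root of 170 is 170^((211+1)/4) = 170^53 mod 211.
Repeated squaring: 170^2≡204, 170^4≡49, 170^8≡80, 170^16≡70, 170^32≡47 (mod 211).
170^53 = 170^(32+16+4+1) ≡ 176 (mod 211).
Check: 176² = 30976 ≡ 170 (mod 211). The two roots are 35 and 176.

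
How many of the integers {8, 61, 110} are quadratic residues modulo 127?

2

(8/127) = +1 → QR.
(61/127) = +1 → QR.
(110/127) = -1 → non-residue.
Total quadratic residues among the 3: 2.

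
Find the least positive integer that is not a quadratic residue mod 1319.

13

(2/1319) = +1, so 2 is a residue.
(3/1319) = +1, so 3 is a residue.
(4/1319) = +1, so 4 is a residue.
(5/1319) = +1, so 5 is a residue.
(6/1319) = +1, so 6 is a residue.
(7/1319) = +1, so 7 is a residue.
(8/1319) = +1, so 8 is a residue.
(9/1319) = +1, so 9 is a residue.
(10/1319) = +1, so 10 is a residue.
(11/1319) = +1, so 11 is a residue.
(12/1319) = +1, so 12 is a residue.
(13/1319) = −1, so 13 is the smallest positive non-residue mod 1319.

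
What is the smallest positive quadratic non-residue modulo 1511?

11

(2/1511) = +1, so 2 is a residue.
(3/1511) = +1, so 3 is a residue.
(4/1511) = +1, so 4 is a residue.
(5/1511) = +1, so 5 is a residue.
(6/1511) = +1, so 6 is a residue.
(7/1511) = +1, so 7 is a residue.
(8/1511) = +1, so 8 is a residue.
(9/1511) = +1, so 9 is a residue.
(10/1511) = +1, so 10 is a residue.
(11/1511) = −1, so 11 is the smallest positive non-residue mod 1511.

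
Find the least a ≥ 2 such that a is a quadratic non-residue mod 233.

3

(2/233) = +1, so 2 is a residue.
(3/233) = −1, so 3 is the smallest positive non-residue mod 233.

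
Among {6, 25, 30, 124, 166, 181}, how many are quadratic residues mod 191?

(6/191) = +1 → QR.
(25/191) = +1 → QR.
(30/191) = +1 → QR.
(124/191) = -1 → non-residue.
(166/191) = -1 → non-residue.
(181/191) = -1 → non-residue.
Total quadratic residues among the 6: 3.

3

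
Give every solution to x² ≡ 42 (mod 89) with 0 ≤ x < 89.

89 ≡ 1 (mod 4), so we find a root by search.
Trying successive values, 24² = 576 ≡ 42 (mod 89). The other root is 89 − 24 = 65.

24, 65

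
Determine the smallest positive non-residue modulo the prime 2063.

5

(2/2063) = +1, so 2 is a residue.
(3/2063) = +1, so 3 is a residue.
(4/2063) = +1, so 4 is a residue.
(5/2063) = −1, so 5 is the smallest positive non-residue mod 2063.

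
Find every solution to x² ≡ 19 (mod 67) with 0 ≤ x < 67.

Since 67 ≡ 3 (mod 4), a square root of 19 is 19^((67+1)/4) = 19^17 mod 67.
Repeated squaring: 19^2≡26, 19^4≡6, 19^8≡36, 19^16≡23 (mod 67).
19^17 = 19^(16+1) ≡ 35 (mod 67).
Check: 35² = 1225 ≡ 19 (mod 67). The two roots are 32 and 35.

32, 35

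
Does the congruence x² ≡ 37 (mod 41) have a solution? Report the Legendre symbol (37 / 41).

1

Reciprocity: 37 ≡ 1 and 41 ≡ 1 (mod 4), so (37/41) = +(41/37).
Reduce top mod 37: now compute (4/37).
Pull out 2^2: since 37 ≡ 5 (mod 8), (2/37) = -1, so (2/37)^2 = +1.
Reached (1/37) = 1. Collecting the sign flips along the way, the symbol is +1.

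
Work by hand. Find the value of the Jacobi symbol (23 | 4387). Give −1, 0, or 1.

Reciprocity: 23 ≡ 3 and 4387 ≡ 3 (mod 4), so (23/4387) = −(4387/23).
Reduce top mod 23: now compute (17/23).
Reciprocity: 17 ≡ 1 and 23 ≡ 3 (mod 4), so (17/23) = +(23/17).
Reduce top mod 17: now compute (6/17).
Pull out 2: since 17 ≡ 1 (mod 8), (2/17) = +1.
Reciprocity: 3 ≡ 3 and 17 ≡ 1 (mod 4), so (3/17) = +(17/3).
Reduce top mod 3: now compute (2/3).
Pull out 2: since 3 ≡ 3 (mod 8), (2/3) = -1.
Reached (1/3) = 1. Collecting the sign flips along the way, the symbol is +1.

1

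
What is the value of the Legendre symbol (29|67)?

1

Reciprocity: 29 ≡ 1 and 67 ≡ 3 (mod 4), so (29/67) = +(67/29).
Reduce top mod 29: now compute (9/29).
Reciprocity: 9 ≡ 1 and 29 ≡ 1 (mod 4), so (9/29) = +(29/9).
Reduce top mod 9: now compute (2/9).
Pull out 2: since 9 ≡ 1 (mod 8), (2/9) = +1.
Reached (1/9) = 1. Collecting the sign flips along the way, the symbol is +1.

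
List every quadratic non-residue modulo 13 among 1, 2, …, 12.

2 5 6 7 8 11

Square k = 1,…,6 (k and 13−k give the same square):
1²=1, 2²=4, 3²=9, 4²≡3, 5²≡12, 6²≡10 (mod 13).
The residues are {1, 3, 4, 9, 10, 12}; the non-residues are the remaining 6 nonzero classes.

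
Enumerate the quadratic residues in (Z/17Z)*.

Square k = 1,…,8 (k and 17−k give the same square):
1²=1, 2²=4, 3²=9, 4²=16, 5²≡8, 6²≡2, 7²≡15, 8²≡13 (mod 17).
So the quadratic residues mod 17 are {1, 2, 4, 8, 9, 13, 15, 16}.

1,2,4,8,9,13,15,16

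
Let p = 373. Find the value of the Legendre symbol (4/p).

1

Euler's criterion: (4/373) ≡ 4^186 (mod 373).
4^2 ≡ 16 (mod 373)
4^4 ≡ 256 (mod 373)
4^8 ≡ 261 (mod 373)
4^16 ≡ 235 (mod 373)
4^32 ≡ 21 (mod 373)
4^64 ≡ 68 (mod 373)
4^128 ≡ 148 (mod 373)
4^186 = 4^(128+32+16+8+2) ≡ 1 (mod 373).
Result is 1, so (4/373) = 1.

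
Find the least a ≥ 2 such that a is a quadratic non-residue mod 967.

3

(2/967) = +1, so 2 is a residue.
(3/967) = −1, so 3 is the smallest positive non-residue mod 967.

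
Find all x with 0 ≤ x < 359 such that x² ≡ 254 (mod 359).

62, 297

Since 359 ≡ 3 (mod 4), a square root of 254 is 254^((359+1)/4) = 254^90 mod 359.
Repeated squaring: 254^2≡255, 254^4≡46, 254^8≡321, 254^16≡8, 254^32≡64, 254^64≡147 (mod 359).
254^90 = 254^(64+16+8+2) ≡ 297 (mod 359).
Check: 297² = 88209 ≡ 254 (mod 359). The two roots are 62 and 297.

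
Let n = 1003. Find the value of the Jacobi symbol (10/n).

Pull out 2: since 1003 ≡ 3 (mod 8), (2/1003) = -1.
Reciprocity: 5 ≡ 1 and 1003 ≡ 3 (mod 4), so (5/1003) = +(1003/5).
Reduce top mod 5: now compute (3/5).
Reciprocity: 3 ≡ 3 and 5 ≡ 1 (mod 4), so (3/5) = +(5/3).
Reduce top mod 3: now compute (2/3).
Pull out 2: since 3 ≡ 3 (mod 8), (2/3) = -1.
Reached (1/3) = 1. Collecting the sign flips along the way, the symbol is +1.

1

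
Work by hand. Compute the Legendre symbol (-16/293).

Euler's criterion: (-16/293) ≡ 277^146 (mod 293).
277^2 ≡ 256 (mod 293)
277^4 ≡ 197 (mod 293)
277^8 ≡ 133 (mod 293)
277^16 ≡ 109 (mod 293)
277^32 ≡ 161 (mod 293)
277^64 ≡ 137 (mod 293)
277^128 ≡ 17 (mod 293)
277^146 = 277^(128+16+2) ≡ 1 (mod 293).
Result is 1, so (-16/293) = 1.

1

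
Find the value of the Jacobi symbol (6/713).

-1

Pull out 2: since 713 ≡ 1 (mod 8), (2/713) = +1.
Reciprocity: 3 ≡ 3 and 713 ≡ 1 (mod 4), so (3/713) = +(713/3).
Reduce top mod 3: now compute (2/3).
Pull out 2: since 3 ≡ 3 (mod 8), (2/3) = -1.
Reached (1/3) = 1. Collecting the sign flips along the way, the symbol is -1.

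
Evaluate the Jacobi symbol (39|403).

Reciprocity: 39 ≡ 3 and 403 ≡ 3 (mod 4), so (39/403) = −(403/39).
Reduce top mod 39: now compute (13/39).
Reciprocity: 13 ≡ 1 and 39 ≡ 3 (mod 4), so (13/39) = +(39/13).
Reduce top mod 13: now compute (0/13).
Top reduces to 0: gcd > 1, so the symbol is 0.

0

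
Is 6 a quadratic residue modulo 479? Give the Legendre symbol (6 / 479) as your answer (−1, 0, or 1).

1

Pull out 2: since 479 ≡ 7 (mod 8), (2/479) = +1.
Reciprocity: 3 ≡ 3 and 479 ≡ 3 (mod 4), so (3/479) = −(479/3).
Reduce top mod 3: now compute (2/3).
Pull out 2: since 3 ≡ 3 (mod 8), (2/3) = -1.
Reached (1/3) = 1. Collecting the sign flips along the way, the symbol is +1.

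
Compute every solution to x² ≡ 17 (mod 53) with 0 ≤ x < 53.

53 ≡ 1 (mod 4), so we find a root by search.
Trying successive values, 21² = 441 ≡ 17 (mod 53). The other root is 53 − 21 = 32.

21, 32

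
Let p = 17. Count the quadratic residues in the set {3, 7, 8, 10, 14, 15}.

(3/17) = -1 → non-residue.
(7/17) = -1 → non-residue.
(8/17) = +1 → QR.
(10/17) = -1 → non-residue.
(14/17) = -1 → non-residue.
(15/17) = +1 → QR.
Total quadratic residues among the 6: 2.

2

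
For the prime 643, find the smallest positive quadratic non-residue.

(2/643) = −1, so 2 is the smallest positive non-residue mod 643.

2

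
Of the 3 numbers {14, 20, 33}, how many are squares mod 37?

1

(14/37) = -1 → non-residue.
(20/37) = -1 → non-residue.
(33/37) = +1 → QR.
Total quadratic residues among the 3: 1.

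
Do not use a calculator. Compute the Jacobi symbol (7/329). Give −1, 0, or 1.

Reciprocity: 7 ≡ 3 and 329 ≡ 1 (mod 4), so (7/329) = +(329/7).
Reduce top mod 7: now compute (0/7).
Top reduces to 0: gcd > 1, so the symbol is 0.

0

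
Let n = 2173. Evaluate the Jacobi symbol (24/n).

Pull out 2^3: since 2173 ≡ 5 (mod 8), (2/2173) = -1, so (2/2173)^3 = -1.
Reciprocity: 3 ≡ 3 and 2173 ≡ 1 (mod 4), so (3/2173) = +(2173/3).
Reduce top mod 3: now compute (1/3).
Reached (1/3) = 1. Collecting the sign flips along the way, the symbol is -1.

-1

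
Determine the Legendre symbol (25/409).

Euler's criterion: (25/409) ≡ 25^204 (mod 409).
25^2 ≡ 216 (mod 409)
25^4 ≡ 30 (mod 409)
25^8 ≡ 82 (mod 409)
25^16 ≡ 180 (mod 409)
25^32 ≡ 89 (mod 409)
25^64 ≡ 150 (mod 409)
25^128 ≡ 5 (mod 409)
25^204 = 25^(128+64+8+4) ≡ 1 (mod 409).
Result is 1, so (25/409) = 1.

1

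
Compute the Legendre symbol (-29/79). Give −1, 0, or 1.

1

Euler's criterion: (-29/79) ≡ 50^39 (mod 79).
50^2 ≡ 51 (mod 79)
50^4 ≡ 73 (mod 79)
50^8 ≡ 36 (mod 79)
50^16 ≡ 32 (mod 79)
50^32 ≡ 76 (mod 79)
50^39 = 50^(32+4+2+1) ≡ 1 (mod 79).
Result is 1, so (-29/79) = 1.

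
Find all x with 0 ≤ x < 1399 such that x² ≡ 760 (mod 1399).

622, 777

Since 1399 ≡ 3 (mod 4), a square root of 760 is 760^((1399+1)/4) = 760^350 mod 1399.
Repeated squaring: 760^2≡1212, 760^4≡1393, 760^8≡36, 760^16≡1296, 760^32≡816, 760^64≡1331, 760^128≡427, 760^256≡459 (mod 1399).
760^350 = 760^(256+64+16+8+4+2) ≡ 622 (mod 1399).
Check: 622² = 386884 ≡ 760 (mod 1399). The two roots are 622 and 777.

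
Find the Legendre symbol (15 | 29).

Reciprocity: 15 ≡ 3 and 29 ≡ 1 (mod 4), so (15/29) = +(29/15).
Reduce top mod 15: now compute (14/15).
Pull out 2: since 15 ≡ 7 (mod 8), (2/15) = +1.
Reciprocity: 7 ≡ 3 and 15 ≡ 3 (mod 4), so (7/15) = −(15/7).
Reduce top mod 7: now compute (1/7).
Reached (1/7) = 1. Collecting the sign flips along the way, the symbol is -1.

-1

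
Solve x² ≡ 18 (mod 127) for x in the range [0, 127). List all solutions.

Since 127 ≡ 3 (mod 4), a square root of 18 is 18^((127+1)/4) = 18^32 mod 127.
Repeated squaring: 18^2≡70, 18^4≡74, 18^8≡15, 18^16≡98, 18^32≡79 (mod 127).
18^32 = 18^(32) ≡ 79 (mod 127).
Check: 79² = 6241 ≡ 18 (mod 127). The two roots are 48 and 79.

48, 79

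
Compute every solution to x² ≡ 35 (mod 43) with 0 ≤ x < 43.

11, 32

Since 43 ≡ 3 (mod 4), a square root of 35 is 35^((43+1)/4) = 35^11 mod 43.
Repeated squaring: 35^2≡21, 35^4≡11, 35^8≡35 (mod 43).
35^11 = 35^(8+2+1) ≡ 11 (mod 43).
Check: 11² = 121 ≡ 35 (mod 43). The two roots are 11 and 32.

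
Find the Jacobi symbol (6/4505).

Pull out 2: since 4505 ≡ 1 (mod 8), (2/4505) = +1.
Reciprocity: 3 ≡ 3 and 4505 ≡ 1 (mod 4), so (3/4505) = +(4505/3).
Reduce top mod 3: now compute (2/3).
Pull out 2: since 3 ≡ 3 (mod 8), (2/3) = -1.
Reached (1/3) = 1. Collecting the sign flips along the way, the symbol is -1.

-1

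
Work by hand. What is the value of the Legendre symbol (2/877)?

Pull out 2: since 877 ≡ 5 (mod 8), (2/877) = -1.
Reached (1/877) = 1. Collecting the sign flips along the way, the symbol is -1.

-1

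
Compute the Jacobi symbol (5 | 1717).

Reciprocity: 5 ≡ 1 and 1717 ≡ 1 (mod 4), so (5/1717) = +(1717/5).
Reduce top mod 5: now compute (2/5).
Pull out 2: since 5 ≡ 5 (mod 8), (2/5) = -1.
Reached (1/5) = 1. Collecting the sign flips along the way, the symbol is -1.

-1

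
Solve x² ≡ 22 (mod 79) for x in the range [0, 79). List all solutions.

Since 79 ≡ 3 (mod 4), a square root of 22 is 22^((79+1)/4) = 22^20 mod 79.
Repeated squaring: 22^2≡10, 22^4≡21, 22^8≡46, 22^16≡62 (mod 79).
22^20 = 22^(16+4) ≡ 38 (mod 79).
Check: 38² = 1444 ≡ 22 (mod 79). The two roots are 38 and 41.

38, 41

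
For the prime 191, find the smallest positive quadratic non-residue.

(2/191) = +1, so 2 is a residue.
(3/191) = +1, so 3 is a residue.
(4/191) = +1, so 4 is a residue.
(5/191) = +1, so 5 is a residue.
(6/191) = +1, so 6 is a residue.
(7/191) = −1, so 7 is the smallest positive non-residue mod 191.

7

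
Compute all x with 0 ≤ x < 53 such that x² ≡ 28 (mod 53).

9, 44

53 ≡ 1 (mod 4), so we find a root by search.
Trying successive values, 9² = 81 ≡ 28 (mod 53). The other root is 53 − 9 = 44.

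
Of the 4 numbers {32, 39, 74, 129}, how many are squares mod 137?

4

(32/137) = +1 → QR.
(39/137) = +1 → QR.
(74/137) = +1 → QR.
(129/137) = +1 → QR.
Total quadratic residues among the 4: 4.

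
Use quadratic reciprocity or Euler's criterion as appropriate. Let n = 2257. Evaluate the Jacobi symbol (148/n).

Pull out 2^2: since 2257 ≡ 1 (mod 8), (2/2257) = +1, so (2/2257)^2 = +1.
Reciprocity: 37 ≡ 1 and 2257 ≡ 1 (mod 4), so (37/2257) = +(2257/37).
Reduce top mod 37: now compute (0/37).
Top reduces to 0: gcd > 1, so the symbol is 0.

0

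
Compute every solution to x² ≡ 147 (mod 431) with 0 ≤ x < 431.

179, 252

Since 431 ≡ 3 (mod 4), a square root of 147 is 147^((431+1)/4) = 147^108 mod 431.
Repeated squaring: 147^2≡59, 147^4≡33, 147^8≡227, 147^16≡240, 147^32≡277, 147^64≡11 (mod 431).
147^108 = 147^(64+32+8+4) ≡ 179 (mod 431).
Check: 179² = 32041 ≡ 147 (mod 431). The two roots are 179 and 252.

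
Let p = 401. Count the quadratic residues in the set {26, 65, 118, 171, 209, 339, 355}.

(26/401) = -1 → non-residue.
(65/401) = -1 → non-residue.
(118/401) = -1 → non-residue.
(171/401) = -1 → non-residue.
(209/401) = -1 → non-residue.
(339/401) = -1 → non-residue.
(355/401) = -1 → non-residue.
Total quadratic residues among the 7: 0.

0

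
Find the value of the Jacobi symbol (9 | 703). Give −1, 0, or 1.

Reciprocity: 9 ≡ 1 and 703 ≡ 3 (mod 4), so (9/703) = +(703/9).
Reduce top mod 9: now compute (1/9).
Reached (1/9) = 1. Collecting the sign flips along the way, the symbol is +1.

1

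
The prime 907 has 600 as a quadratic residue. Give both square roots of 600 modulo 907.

Since 907 ≡ 3 (mod 4), a square root of 600 is 600^((907+1)/4) = 600^227 mod 907.
Repeated squaring: 600^2≡828, 600^4≡799, 600^8≡780, 600^16≡710, 600^32≡715, 600^64≡584, 600^128≡24 (mod 907).
600^227 = 600^(128+64+32+2+1) ≡ 708 (mod 907).
Check: 708² = 501264 ≡ 600 (mod 907). The two roots are 199 and 708.

199, 708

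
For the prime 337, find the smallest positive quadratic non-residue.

5

(2/337) = +1, so 2 is a residue.
(3/337) = +1, so 3 is a residue.
(4/337) = +1, so 4 is a residue.
(5/337) = −1, so 5 is the smallest positive non-residue mod 337.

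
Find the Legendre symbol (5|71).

1

Euler's criterion: (5/71) ≡ 5^35 (mod 71).
5^2 ≡ 25 (mod 71)
5^4 ≡ 57 (mod 71)
5^8 ≡ 54 (mod 71)
5^16 ≡ 5 (mod 71)
5^32 ≡ 25 (mod 71)
5^35 = 5^(32+2+1) ≡ 1 (mod 71).
Result is 1, so (5/71) = 1.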